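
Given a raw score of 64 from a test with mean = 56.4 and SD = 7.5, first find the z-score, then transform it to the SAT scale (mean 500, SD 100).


z = (X - mean) / SD = (64 - 56.4) / 7.5
z = 7.6 / 7.5
z = 1.0133
SAT-scale = SAT = 500 + 100z
Carry z at full precision (z = 7.6 / 7.5) into the conversion:
SAT-scale = 500 + 100 * (7.6 / 7.5) = 500 + 760 / 7.5
SAT-scale = 500 + 101.3333
SAT-scale = 601.3333

601.3333


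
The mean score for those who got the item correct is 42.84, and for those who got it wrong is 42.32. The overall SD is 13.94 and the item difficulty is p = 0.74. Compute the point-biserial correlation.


q = 1 - p = 0.26
rpb = ((M1 - M0) / SD) * sqrt(p * q)
rpb = ((42.84 - 42.32) / 13.94) * sqrt(0.74 * 0.26)
rpb = 0.0164

0.0164


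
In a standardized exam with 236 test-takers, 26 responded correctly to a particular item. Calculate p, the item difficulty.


Item difficulty p = number correct / total examinees
p = 26 / 236
p = 0.1102

0.1102


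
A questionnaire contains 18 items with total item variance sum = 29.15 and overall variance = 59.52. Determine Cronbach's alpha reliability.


alpha = (k/(k-1)) * (1 - sum(si^2)/s_total^2)
= (18/17) * (1 - 29.15/59.52)
alpha = 0.5403

0.5403


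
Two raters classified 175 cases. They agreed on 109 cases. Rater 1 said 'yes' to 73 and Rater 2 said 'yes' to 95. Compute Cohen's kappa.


P_o = 109/175 = 0.622857
P_e = (73*95 + 102*80) / 30625 = 0.492898
kappa = (P_o - P_e) / (1 - P_e)
kappa = (0.622857 - 0.492898) / (1 - 0.492898)
kappa = 0.2563

0.2563


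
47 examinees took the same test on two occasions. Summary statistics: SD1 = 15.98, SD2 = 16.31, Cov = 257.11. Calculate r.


r = cov(X,Y) / (SD_X * SD_Y)
r = 257.11 / (15.98 * 16.31)
r = 257.11 / 260.6338
r = 0.9865

0.9865


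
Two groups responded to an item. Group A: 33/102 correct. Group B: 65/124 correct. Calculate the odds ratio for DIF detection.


Odds_A = 33/69 = 0.4783
Odds_B = 65/59 = 1.1017
OR = Odds_A / Odds_B = 0.4783 / 1.1017
Exactly, OR = (33 * 59) / (69 * 65) = 1947 / 4485
OR = 0.4341

0.4341


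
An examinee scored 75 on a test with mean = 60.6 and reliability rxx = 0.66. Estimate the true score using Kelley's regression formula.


T_est = rxx * X + (1 - rxx) * mean
T_est = 0.66 * 75 + 0.34 * 60.6
T_est = 49.5 + 20.604
T_est = 70.104

70.104


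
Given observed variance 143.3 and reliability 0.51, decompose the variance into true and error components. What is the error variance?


var_true = rxx * var_obs = 0.51 * 143.3 = 73.083
var_error = var_obs - var_true
var_error = 143.3 - 73.083
var_error = 70.217

70.217


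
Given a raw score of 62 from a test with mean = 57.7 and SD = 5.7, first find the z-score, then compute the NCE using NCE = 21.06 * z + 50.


z = (X - mean) / SD = (62 - 57.7) / 5.7
z = 4.3 / 5.7
z = 0.7544
NCE = NCE = 21.06z + 50
Carry z at full precision (z = 4.3 / 5.7) into the conversion:
NCE = 21.06 * (4.3 / 5.7) + 50 = 90.558 / 5.7 + 50
NCE = 15.8874 + 50
NCE = 65.8874

65.8874


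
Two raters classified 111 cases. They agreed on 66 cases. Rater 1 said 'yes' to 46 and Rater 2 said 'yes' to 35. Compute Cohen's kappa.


P_o = 66/111 = 0.594595
P_e = (46*35 + 65*76) / 12321 = 0.531613
kappa = (P_o - P_e) / (1 - P_e)
kappa = (0.594595 - 0.531613) / (1 - 0.531613)
kappa = 0.1345

0.1345


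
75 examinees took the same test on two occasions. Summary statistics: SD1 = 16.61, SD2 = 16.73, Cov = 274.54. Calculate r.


r = cov(X,Y) / (SD_X * SD_Y)
r = 274.54 / (16.61 * 16.73)
r = 274.54 / 277.8853
r = 0.988

0.988


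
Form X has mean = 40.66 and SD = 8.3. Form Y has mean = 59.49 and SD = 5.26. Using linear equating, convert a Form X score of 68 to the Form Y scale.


slope = SD_Y / SD_X = 5.26 / 8.3 ~ 0.6337
intercept = mean_Y - slope * mean_X = 59.49 - (5.26 / 8.3) * 40.66 ~ 33.7223
Y = slope * X + intercept. To avoid rounding drift from the rounded slope/intercept, evaluate the equivalent form Y = mean_Y + SD_Y * (X - mean_X) / SD_X at full precision:
Y = 59.49 + 5.26 * (68 - 40.66) / 8.3
Y = 59.49 + 5.26 * 27.34 / 8.3
Y = 59.49 + 143.8084 / 8.3
Y = 59.49 + 17.3263
Y = 76.8163

76.8163


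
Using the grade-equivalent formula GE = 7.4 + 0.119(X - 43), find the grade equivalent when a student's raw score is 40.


raw - median = 40 - 43 = -3
slope * diff = 0.119 * -3 = -0.357
GE = 7.4 + -0.357
GE = 7.043

7.043


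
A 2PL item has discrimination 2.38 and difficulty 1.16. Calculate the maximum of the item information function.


For 2PL, max info at theta = b = 1.16
I_max = a^2 / 4 = 2.38^2 / 4
= 5.6644 / 4
I_max = 1.4161

1.4161


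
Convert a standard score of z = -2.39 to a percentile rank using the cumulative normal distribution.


CDF(z) = 0.5 * (1 + erf(z/sqrt(2)))
erf(-1.69) = -0.9832
CDF = 0.0084
Percentile rank = 0.0084 * 100 = 0.84

0.84


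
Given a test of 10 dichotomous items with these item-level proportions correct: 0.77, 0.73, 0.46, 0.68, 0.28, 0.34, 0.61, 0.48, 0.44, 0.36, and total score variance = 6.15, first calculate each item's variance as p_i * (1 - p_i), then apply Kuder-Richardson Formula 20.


For each item, compute p_i * q_i:
  Item 1: 0.77 * 0.23 = 0.1771
  Item 2: 0.73 * 0.27 = 0.1971
  Item 3: 0.46 * 0.54 = 0.2484
  Item 4: 0.68 * 0.32 = 0.2176
  Item 5: 0.28 * 0.72 = 0.2016
  Item 6: 0.34 * 0.66 = 0.2244
  Item 7: 0.61 * 0.39 = 0.2379
  Item 8: 0.48 * 0.52 = 0.2496
  Item 9: 0.44 * 0.56 = 0.2464
  Item 10: 0.36 * 0.64 = 0.2304
Sum(p_i * q_i) = 0.1771 + 0.1971 + 0.2484 + 0.2176 + 0.2016 + 0.2244 + 0.2379 + 0.2496 + 0.2464 + 0.2304 = 2.2305
KR-20 = (k/(k-1)) * (1 - Sum(p_i*q_i) / Var_total)
= (10/9) * (1 - 2.2305/6.15)
= 1.1111 * 0.6373
KR-20 = 0.7081

0.7081


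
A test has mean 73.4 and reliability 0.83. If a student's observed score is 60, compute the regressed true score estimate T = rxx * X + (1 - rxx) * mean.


T_est = rxx * X + (1 - rxx) * mean
T_est = 0.83 * 60 + 0.17 * 73.4
T_est = 49.8 + 12.478
T_est = 62.278

62.278


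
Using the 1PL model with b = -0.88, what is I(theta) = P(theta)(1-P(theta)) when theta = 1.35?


P = 1/(1+exp(-(1.35--0.88))) = 0.9029
I = P*(1-P) = 0.9029 * 0.0971
I = 0.0877

0.0877


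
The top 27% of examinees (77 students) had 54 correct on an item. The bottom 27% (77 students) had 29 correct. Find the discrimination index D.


p_upper = 54/77 = 0.7013
p_lower = 29/77 = 0.3766
D = 0.7013 - 0.3766 = 0.3247

0.3247


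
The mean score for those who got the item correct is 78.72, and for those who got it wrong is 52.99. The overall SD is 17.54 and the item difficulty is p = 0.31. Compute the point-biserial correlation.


q = 1 - p = 0.69
rpb = ((M1 - M0) / SD) * sqrt(p * q)
rpb = ((78.72 - 52.99) / 17.54) * sqrt(0.31 * 0.69)
rpb = 0.6784

0.6784


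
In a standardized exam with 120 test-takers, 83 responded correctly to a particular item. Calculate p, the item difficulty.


Item difficulty p = number correct / total examinees
p = 83 / 120
p = 0.6917

0.6917


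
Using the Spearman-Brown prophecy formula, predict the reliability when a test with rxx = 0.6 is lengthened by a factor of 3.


r_new = (n * rxx) / (1 + (n-1) * rxx)
r_new = (3 * 0.6) / (1 + 2 * 0.6)
r_new = 1.8 / 2.2
r_new = 0.8182

0.8182


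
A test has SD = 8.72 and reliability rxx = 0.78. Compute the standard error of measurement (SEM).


SEM = SD * sqrt(1 - rxx)
SEM = 8.72 * sqrt(1 - 0.78)
SEM = 8.72 * sqrt(0.22) = 8.72 * 0.469042
SEM = 4.09

4.09


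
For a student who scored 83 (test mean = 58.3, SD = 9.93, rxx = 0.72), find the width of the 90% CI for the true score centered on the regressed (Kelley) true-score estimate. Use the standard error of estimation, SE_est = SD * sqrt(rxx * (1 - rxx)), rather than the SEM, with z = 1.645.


True score estimate = 0.72*83 + 0.28*58.3 = 76.084
SE_est = SD * sqrt(rxx * (1 - rxx)) = 9.93 * sqrt(0.72 * 0.28) = 9.93 * sqrt(0.2016) = 4.458559
CI = T_est +/- z * SE_est, so width = 2 * z * SE_est = 2 * 1.645 * 4.458559
Width = 14.6687

14.6687


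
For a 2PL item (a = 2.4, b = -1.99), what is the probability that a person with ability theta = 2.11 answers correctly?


a*(theta - b) = 2.4 * (2.11 - -1.99) = 9.84
exp(-9.84) = 0.0001
P = 1 / (1 + 0.0001)
P = 0.9999

0.9999


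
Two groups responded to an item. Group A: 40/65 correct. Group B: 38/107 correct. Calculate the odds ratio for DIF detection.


Odds_A = 40/25 = 1.6
Odds_B = 38/69 = 0.5507
OR = Odds_A / Odds_B = 1.6 / 0.5507
Exactly, OR = (40 * 69) / (25 * 38) = 2760 / 950
OR = 2.9053

2.9053


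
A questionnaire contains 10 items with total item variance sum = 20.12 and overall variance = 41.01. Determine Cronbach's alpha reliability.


alpha = (k/(k-1)) * (1 - sum(si^2)/s_total^2)
= (10/9) * (1 - 20.12/41.01)
alpha = 0.566

0.566


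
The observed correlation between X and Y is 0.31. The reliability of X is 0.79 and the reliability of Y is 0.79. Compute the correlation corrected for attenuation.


r_corrected = rxy / sqrt(rxx * ryy)
= 0.31 / sqrt(0.79 * 0.79)
= 0.31 / sqrt(0.6241)
= 0.31 / 0.79
r_corrected = 0.3924

0.3924


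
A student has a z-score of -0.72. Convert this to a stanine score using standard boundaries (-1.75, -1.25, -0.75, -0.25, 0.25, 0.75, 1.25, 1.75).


Stanine boundaries: [-1.75, -1.25, -0.75, -0.25, 0.25, 0.75, 1.25, 1.75]
z = -0.72
Check each boundary:
  z >= -1.75 -> could be stanine 2
  z >= -1.25 -> could be stanine 3
  z >= -0.75 -> could be stanine 4
  z < -0.25
  z < 0.25
  z < 0.75
  z < 1.25
  z < 1.75
Highest qualifying boundary gives stanine = 4

4


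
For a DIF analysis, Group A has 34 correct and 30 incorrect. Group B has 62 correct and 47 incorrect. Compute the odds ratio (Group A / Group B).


Odds_A = 34/30 = 1.1333
Odds_B = 62/47 = 1.3191
OR = Odds_A / Odds_B = 1.1333 / 1.3191
Exactly, OR = (34 * 47) / (30 * 62) = 1598 / 1860
OR = 0.8591

0.8591


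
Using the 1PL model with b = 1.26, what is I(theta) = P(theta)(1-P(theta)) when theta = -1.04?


P = 1/(1+exp(-(-1.04-1.26))) = 0.0911
I = P*(1-P) = 0.0911 * 0.9089
I = 0.0828

0.0828


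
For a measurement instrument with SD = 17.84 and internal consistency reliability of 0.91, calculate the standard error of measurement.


SEM = SD * sqrt(1 - rxx)
SEM = 17.84 * sqrt(1 - 0.91)
SEM = 17.84 * sqrt(0.09) = 17.84 * 0.3
SEM = 5.352

5.352


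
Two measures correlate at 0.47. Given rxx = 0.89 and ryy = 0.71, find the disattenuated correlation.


r_corrected = rxy / sqrt(rxx * ryy)
= 0.47 / sqrt(0.89 * 0.71)
= 0.47 / sqrt(0.6319)
= 0.47 / 0.794921
r_corrected = 0.5913

0.5913


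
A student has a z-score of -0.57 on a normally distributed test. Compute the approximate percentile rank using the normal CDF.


CDF(z) = 0.5 * (1 + erf(z/sqrt(2)))
erf(-0.4031) = -0.4313
CDF = 0.2843
Percentile rank = 0.2843 * 100 = 28.43

28.43


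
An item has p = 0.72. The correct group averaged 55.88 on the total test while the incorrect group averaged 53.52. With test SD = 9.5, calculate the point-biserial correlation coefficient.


q = 1 - p = 0.28
rpb = ((M1 - M0) / SD) * sqrt(p * q)
rpb = ((55.88 - 53.52) / 9.5) * sqrt(0.72 * 0.28)
rpb = 0.1115

0.1115


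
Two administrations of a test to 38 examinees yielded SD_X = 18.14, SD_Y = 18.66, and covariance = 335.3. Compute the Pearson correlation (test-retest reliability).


r = cov(X,Y) / (SD_X * SD_Y)
r = 335.3 / (18.14 * 18.66)
r = 335.3 / 338.4924
r = 0.9906

0.9906


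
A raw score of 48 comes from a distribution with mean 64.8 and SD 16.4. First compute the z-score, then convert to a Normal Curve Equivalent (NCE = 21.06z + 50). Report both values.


z = (X - mean) / SD = (48 - 64.8) / 16.4
z = -16.8 / 16.4
z = -1.0244
NCE = NCE = 21.06z + 50
Carry z at full precision (z = -16.8 / 16.4) into the conversion:
NCE = 21.06 * (-16.8 / 16.4) + 50 = -353.808 / 16.4 + 50
NCE = -21.5737 + 50
NCE = 28.4263

28.4263


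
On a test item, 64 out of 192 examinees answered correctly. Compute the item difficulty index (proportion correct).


Item difficulty p = number correct / total examinees
p = 64 / 192
p = 0.3333

0.3333


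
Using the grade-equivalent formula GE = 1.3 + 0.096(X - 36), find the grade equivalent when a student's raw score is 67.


raw - median = 67 - 36 = 31
slope * diff = 0.096 * 31 = 2.976
GE = 1.3 + 2.976
GE = 4.276

4.276


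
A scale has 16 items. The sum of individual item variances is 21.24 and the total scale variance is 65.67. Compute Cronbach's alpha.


alpha = (k/(k-1)) * (1 - sum(si^2)/s_total^2)
= (16/15) * (1 - 21.24/65.67)
alpha = 0.7217

0.7217


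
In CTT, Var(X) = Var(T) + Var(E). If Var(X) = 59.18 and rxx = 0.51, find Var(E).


var_true = rxx * var_obs = 0.51 * 59.18 = 30.1818
var_error = var_obs - var_true
var_error = 59.18 - 30.1818
var_error = 28.9982

28.9982


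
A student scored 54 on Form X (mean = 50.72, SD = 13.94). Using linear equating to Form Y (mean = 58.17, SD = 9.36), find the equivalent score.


slope = SD_Y / SD_X = 9.36 / 13.94 ~ 0.6714
intercept = mean_Y - slope * mean_X = 58.17 - (9.36 / 13.94) * 50.72 ~ 24.1141
Y = slope * X + intercept. To avoid rounding drift from the rounded slope/intercept, evaluate the equivalent form Y = mean_Y + SD_Y * (X - mean_X) / SD_X at full precision:
Y = 58.17 + 9.36 * (54 - 50.72) / 13.94
Y = 58.17 + 9.36 * 3.28 / 13.94
Y = 58.17 + 30.7008 / 13.94
Y = 58.17 + 2.2024
Y = 60.3724

60.3724


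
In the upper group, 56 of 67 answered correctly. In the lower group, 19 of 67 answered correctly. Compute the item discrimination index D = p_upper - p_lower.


p_upper = 56/67 = 0.8358
p_lower = 19/67 = 0.2836
D = 0.8358 - 0.2836 = 0.5522

0.5522


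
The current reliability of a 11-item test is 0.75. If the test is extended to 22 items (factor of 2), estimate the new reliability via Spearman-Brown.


r_new = (n * rxx) / (1 + (n-1) * rxx)
r_new = (2 * 0.75) / (1 + 1 * 0.75)
r_new = 1.5 / 1.75
r_new = 0.8571

0.8571


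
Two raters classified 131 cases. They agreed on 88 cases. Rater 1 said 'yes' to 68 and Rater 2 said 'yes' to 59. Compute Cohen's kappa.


P_o = 88/131 = 0.671756
P_e = (68*59 + 63*72) / 17161 = 0.498106
kappa = (P_o - P_e) / (1 - P_e)
kappa = (0.671756 - 0.498106) / (1 - 0.498106)
kappa = 0.346

0.346


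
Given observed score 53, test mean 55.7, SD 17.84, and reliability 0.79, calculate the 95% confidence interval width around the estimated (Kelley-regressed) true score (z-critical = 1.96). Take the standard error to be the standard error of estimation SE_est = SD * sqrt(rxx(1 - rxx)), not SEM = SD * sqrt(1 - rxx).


True score estimate = 0.79*53 + 0.21*55.7 = 53.567
SE_est = SD * sqrt(rxx * (1 - rxx)) = 17.84 * sqrt(0.79 * 0.21) = 17.84 * sqrt(0.1659) = 7.266379
CI = T_est +/- z * SE_est, so width = 2 * z * SE_est = 2 * 1.96 * 7.266379
Width = 28.4842

28.4842


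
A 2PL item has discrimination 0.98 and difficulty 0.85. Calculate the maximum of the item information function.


For 2PL, max info at theta = b = 0.85
I_max = a^2 / 4 = 0.98^2 / 4
= 0.9604 / 4
I_max = 0.2401

0.2401


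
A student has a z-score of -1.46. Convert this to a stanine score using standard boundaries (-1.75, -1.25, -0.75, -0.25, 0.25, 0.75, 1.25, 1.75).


Stanine boundaries: [-1.75, -1.25, -0.75, -0.25, 0.25, 0.75, 1.25, 1.75]
z = -1.46
Check each boundary:
  z >= -1.75 -> could be stanine 2
  z < -1.25
  z < -0.75
  z < -0.25
  z < 0.25
  z < 0.75
  z < 1.25
  z < 1.75
Highest qualifying boundary gives stanine = 2

2


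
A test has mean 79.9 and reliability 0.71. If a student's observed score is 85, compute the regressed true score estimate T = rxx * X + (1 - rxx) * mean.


T_est = rxx * X + (1 - rxx) * mean
T_est = 0.71 * 85 + 0.29 * 79.9
T_est = 60.35 + 23.171
T_est = 83.521

83.521


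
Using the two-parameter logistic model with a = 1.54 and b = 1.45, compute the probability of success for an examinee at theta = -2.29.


a*(theta - b) = 1.54 * (-2.29 - 1.45) = -5.7596
exp(--5.7596) = 317.2214
P = 1 / (1 + 317.2214)
P = 0.0031

0.0031


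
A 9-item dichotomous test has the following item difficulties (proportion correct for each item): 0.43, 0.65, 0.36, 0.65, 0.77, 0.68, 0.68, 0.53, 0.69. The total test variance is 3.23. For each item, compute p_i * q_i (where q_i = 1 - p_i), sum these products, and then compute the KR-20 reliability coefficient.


For each item, compute p_i * q_i:
  Item 1: 0.43 * 0.57 = 0.2451
  Item 2: 0.65 * 0.35 = 0.2275
  Item 3: 0.36 * 0.64 = 0.2304
  Item 4: 0.65 * 0.35 = 0.2275
  Item 5: 0.77 * 0.23 = 0.1771
  Item 6: 0.68 * 0.32 = 0.2176
  Item 7: 0.68 * 0.32 = 0.2176
  Item 8: 0.53 * 0.47 = 0.2491
  Item 9: 0.69 * 0.31 = 0.2139
Sum(p_i * q_i) = 0.2451 + 0.2275 + 0.2304 + 0.2275 + 0.1771 + 0.2176 + 0.2176 + 0.2491 + 0.2139 = 2.0058
KR-20 = (k/(k-1)) * (1 - Sum(p_i*q_i) / Var_total)
= (9/8) * (1 - 2.0058/3.23)
= 1.125 * 0.379
KR-20 = 0.4264

0.4264


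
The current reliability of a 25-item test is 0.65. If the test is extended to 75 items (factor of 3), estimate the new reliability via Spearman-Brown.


r_new = (n * rxx) / (1 + (n-1) * rxx)
r_new = (3 * 0.65) / (1 + 2 * 0.65)
r_new = 1.95 / 2.3
r_new = 0.8478

0.8478


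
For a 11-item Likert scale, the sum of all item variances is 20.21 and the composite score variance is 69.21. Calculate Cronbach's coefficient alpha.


alpha = (k/(k-1)) * (1 - sum(si^2)/s_total^2)
= (11/10) * (1 - 20.21/69.21)
alpha = 0.7788

0.7788


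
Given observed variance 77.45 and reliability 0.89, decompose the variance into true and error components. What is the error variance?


var_true = rxx * var_obs = 0.89 * 77.45 = 68.9305
var_error = var_obs - var_true
var_error = 77.45 - 68.9305
var_error = 8.5195

8.5195


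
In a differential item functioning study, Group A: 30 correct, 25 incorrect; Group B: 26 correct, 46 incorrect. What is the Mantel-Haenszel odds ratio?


Odds_A = 30/25 = 1.2
Odds_B = 26/46 = 0.5652
OR = Odds_A / Odds_B = 1.2 / 0.5652
Exactly, OR = (30 * 46) / (25 * 26) = 1380 / 650
OR = 2.1231

2.1231


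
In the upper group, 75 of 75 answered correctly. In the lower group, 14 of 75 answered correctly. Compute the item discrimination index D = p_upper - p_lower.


p_upper = 75/75 = 1.0
p_lower = 14/75 = 0.1867
D = 1.0 - 0.1867 = 0.8133

0.8133


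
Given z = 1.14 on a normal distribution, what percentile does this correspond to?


CDF(z) = 0.5 * (1 + erf(z/sqrt(2)))
erf(0.8061) = 0.7457
CDF = 0.8729
Percentile rank = 0.8729 * 100 = 87.29

87.29


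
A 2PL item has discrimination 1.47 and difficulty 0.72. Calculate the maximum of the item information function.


For 2PL, max info at theta = b = 0.72
I_max = a^2 / 4 = 1.47^2 / 4
= 2.1609 / 4
I_max = 0.5402

0.5402


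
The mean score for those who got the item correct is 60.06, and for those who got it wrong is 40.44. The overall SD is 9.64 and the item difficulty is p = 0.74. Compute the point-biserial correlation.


q = 1 - p = 0.26
rpb = ((M1 - M0) / SD) * sqrt(p * q)
rpb = ((60.06 - 40.44) / 9.64) * sqrt(0.74 * 0.26)
rpb = 0.8927

0.8927


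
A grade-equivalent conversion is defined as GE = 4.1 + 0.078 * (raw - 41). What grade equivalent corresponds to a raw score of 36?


raw - median = 36 - 41 = -5
slope * diff = 0.078 * -5 = -0.39
GE = 4.1 + -0.39
GE = 3.71

3.71


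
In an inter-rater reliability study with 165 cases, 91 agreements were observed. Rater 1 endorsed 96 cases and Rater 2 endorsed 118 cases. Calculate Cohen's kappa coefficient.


P_o = 91/165 = 0.551515
P_e = (96*118 + 69*47) / 27225 = 0.535207
kappa = (P_o - P_e) / (1 - P_e)
kappa = (0.551515 - 0.535207) / (1 - 0.535207)
kappa = 0.0351

0.0351


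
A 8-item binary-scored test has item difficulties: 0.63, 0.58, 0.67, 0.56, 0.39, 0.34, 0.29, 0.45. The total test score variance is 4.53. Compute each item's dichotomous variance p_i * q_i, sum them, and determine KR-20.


For each item, compute p_i * q_i:
  Item 1: 0.63 * 0.37 = 0.2331
  Item 2: 0.58 * 0.42 = 0.2436
  Item 3: 0.67 * 0.33 = 0.2211
  Item 4: 0.56 * 0.44 = 0.2464
  Item 5: 0.39 * 0.61 = 0.2379
  Item 6: 0.34 * 0.66 = 0.2244
  Item 7: 0.29 * 0.71 = 0.2059
  Item 8: 0.45 * 0.55 = 0.2475
Sum(p_i * q_i) = 0.2331 + 0.2436 + 0.2211 + 0.2464 + 0.2379 + 0.2244 + 0.2059 + 0.2475 = 1.8599
KR-20 = (k/(k-1)) * (1 - Sum(p_i*q_i) / Var_total)
= (8/7) * (1 - 1.8599/4.53)
= 1.1429 * 0.5894
KR-20 = 0.6736

0.6736


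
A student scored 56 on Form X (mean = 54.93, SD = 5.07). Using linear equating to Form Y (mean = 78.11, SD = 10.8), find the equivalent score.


slope = SD_Y / SD_X = 10.8 / 5.07 ~ 2.1302
intercept = mean_Y - slope * mean_X = 78.11 - (10.8 / 5.07) * 54.93 ~ -38.9007
Y = slope * X + intercept. To avoid rounding drift from the rounded slope/intercept, evaluate the equivalent form Y = mean_Y + SD_Y * (X - mean_X) / SD_X at full precision:
Y = 78.11 + 10.8 * (56 - 54.93) / 5.07
Y = 78.11 + 10.8 * 1.07 / 5.07
Y = 78.11 + 11.556 / 5.07
Y = 78.11 + 2.2793
Y = 80.3893

80.3893


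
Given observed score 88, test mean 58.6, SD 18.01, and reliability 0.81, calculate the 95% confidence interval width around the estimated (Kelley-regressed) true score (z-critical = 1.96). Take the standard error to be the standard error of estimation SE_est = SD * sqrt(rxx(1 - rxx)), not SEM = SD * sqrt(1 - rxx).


True score estimate = 0.81*88 + 0.19*58.6 = 82.414
SE_est = SD * sqrt(rxx * (1 - rxx)) = 18.01 * sqrt(0.81 * 0.19) = 18.01 * sqrt(0.1539) = 7.065339
CI = T_est +/- z * SE_est, so width = 2 * z * SE_est = 2 * 1.96 * 7.065339
Width = 27.6961

27.6961


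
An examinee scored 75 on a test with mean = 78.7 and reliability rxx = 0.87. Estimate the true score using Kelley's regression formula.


T_est = rxx * X + (1 - rxx) * mean
T_est = 0.87 * 75 + 0.13 * 78.7
T_est = 65.25 + 10.231
T_est = 75.481

75.481


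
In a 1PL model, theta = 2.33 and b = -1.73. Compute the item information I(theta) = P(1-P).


P = 1/(1+exp(-(2.33--1.73))) = 0.983
I = P*(1-P) = 0.983 * 0.017
I = 0.0167

0.0167


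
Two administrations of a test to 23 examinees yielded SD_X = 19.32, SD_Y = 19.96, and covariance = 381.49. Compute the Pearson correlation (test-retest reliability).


r = cov(X,Y) / (SD_X * SD_Y)
r = 381.49 / (19.32 * 19.96)
r = 381.49 / 385.6272
r = 0.9893

0.9893


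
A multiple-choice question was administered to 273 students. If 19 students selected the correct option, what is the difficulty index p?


Item difficulty p = number correct / total examinees
p = 19 / 273
p = 0.0696

0.0696


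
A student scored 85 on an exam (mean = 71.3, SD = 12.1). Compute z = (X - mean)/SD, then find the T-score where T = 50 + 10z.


z = (X - mean) / SD = (85 - 71.3) / 12.1
z = 13.7 / 12.1
z = 1.1322
T-score = T = 50 + 10z
Carry z at full precision (z = 13.7 / 12.1) into the conversion:
T-score = 50 + 10 * (13.7 / 12.1) = 50 + 137 / 12.1
T-score = 50 + 11.3223
T-score = 61.3223

61.3223


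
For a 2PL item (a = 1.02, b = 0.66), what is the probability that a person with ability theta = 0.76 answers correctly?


a*(theta - b) = 1.02 * (0.76 - 0.66) = 0.102
exp(-0.102) = 0.903
P = 1 / (1 + 0.903)
P = 0.5255

0.5255


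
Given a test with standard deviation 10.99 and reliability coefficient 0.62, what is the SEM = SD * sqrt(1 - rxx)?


SEM = SD * sqrt(1 - rxx)
SEM = 10.99 * sqrt(1 - 0.62)
SEM = 10.99 * sqrt(0.38) = 10.99 * 0.616441
SEM = 6.7747

6.7747


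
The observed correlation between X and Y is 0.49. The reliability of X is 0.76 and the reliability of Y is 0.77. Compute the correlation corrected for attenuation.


r_corrected = rxy / sqrt(rxx * ryy)
= 0.49 / sqrt(0.76 * 0.77)
= 0.49 / sqrt(0.5852)
= 0.49 / 0.764984
r_corrected = 0.6405

0.6405


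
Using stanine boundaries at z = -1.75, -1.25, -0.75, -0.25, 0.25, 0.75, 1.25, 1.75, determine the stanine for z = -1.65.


Stanine boundaries: [-1.75, -1.25, -0.75, -0.25, 0.25, 0.75, 1.25, 1.75]
z = -1.65
Check each boundary:
  z >= -1.75 -> could be stanine 2
  z < -1.25
  z < -0.75
  z < -0.25
  z < 0.25
  z < 0.75
  z < 1.25
  z < 1.75
Highest qualifying boundary gives stanine = 2

2


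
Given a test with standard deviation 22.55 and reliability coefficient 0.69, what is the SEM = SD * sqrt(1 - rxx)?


SEM = SD * sqrt(1 - rxx)
SEM = 22.55 * sqrt(1 - 0.69)
SEM = 22.55 * sqrt(0.31) = 22.55 * 0.556776
SEM = 12.5553

12.5553


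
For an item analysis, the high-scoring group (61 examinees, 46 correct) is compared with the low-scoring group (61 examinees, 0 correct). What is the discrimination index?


p_upper = 46/61 = 0.7541
p_lower = 0/61 = 0.0
D = 0.7541 - 0.0 = 0.7541

0.7541


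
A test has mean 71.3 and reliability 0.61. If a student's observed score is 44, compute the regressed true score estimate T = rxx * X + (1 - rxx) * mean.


T_est = rxx * X + (1 - rxx) * mean
T_est = 0.61 * 44 + 0.39 * 71.3
T_est = 26.84 + 27.807
T_est = 54.647

54.647


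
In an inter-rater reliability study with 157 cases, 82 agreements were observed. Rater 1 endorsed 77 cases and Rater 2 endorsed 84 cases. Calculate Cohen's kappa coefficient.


P_o = 82/157 = 0.522293
P_e = (77*84 + 80*73) / 24649 = 0.499331
kappa = (P_o - P_e) / (1 - P_e)
kappa = (0.522293 - 0.499331) / (1 - 0.499331)
kappa = 0.0459

0.0459


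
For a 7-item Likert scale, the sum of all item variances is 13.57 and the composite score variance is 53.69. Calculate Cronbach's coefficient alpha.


alpha = (k/(k-1)) * (1 - sum(si^2)/s_total^2)
= (7/6) * (1 - 13.57/53.69)
alpha = 0.8718

0.8718


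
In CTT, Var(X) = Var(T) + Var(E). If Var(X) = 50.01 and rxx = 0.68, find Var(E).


var_true = rxx * var_obs = 0.68 * 50.01 = 34.0068
var_error = var_obs - var_true
var_error = 50.01 - 34.0068
var_error = 16.0032

16.0032


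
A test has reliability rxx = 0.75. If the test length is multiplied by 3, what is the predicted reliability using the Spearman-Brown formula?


r_new = (n * rxx) / (1 + (n-1) * rxx)
r_new = (3 * 0.75) / (1 + 2 * 0.75)
r_new = 2.25 / 2.5
r_new = 0.9

0.9


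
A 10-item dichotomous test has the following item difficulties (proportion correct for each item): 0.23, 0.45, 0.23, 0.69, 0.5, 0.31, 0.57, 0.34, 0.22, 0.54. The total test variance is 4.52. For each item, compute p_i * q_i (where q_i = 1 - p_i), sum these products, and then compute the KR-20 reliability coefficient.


For each item, compute p_i * q_i:
  Item 1: 0.23 * 0.77 = 0.1771
  Item 2: 0.45 * 0.55 = 0.2475
  Item 3: 0.23 * 0.77 = 0.1771
  Item 4: 0.69 * 0.31 = 0.2139
  Item 5: 0.5 * 0.5 = 0.25
  Item 6: 0.31 * 0.69 = 0.2139
  Item 7: 0.57 * 0.43 = 0.2451
  Item 8: 0.34 * 0.66 = 0.2244
  Item 9: 0.22 * 0.78 = 0.1716
  Item 10: 0.54 * 0.46 = 0.2484
Sum(p_i * q_i) = 0.1771 + 0.2475 + 0.1771 + 0.2139 + 0.25 + 0.2139 + 0.2451 + 0.2244 + 0.1716 + 0.2484 = 2.169
KR-20 = (k/(k-1)) * (1 - Sum(p_i*q_i) / Var_total)
= (10/9) * (1 - 2.169/4.52)
= 1.1111 * 0.5201
KR-20 = 0.5779

0.5779


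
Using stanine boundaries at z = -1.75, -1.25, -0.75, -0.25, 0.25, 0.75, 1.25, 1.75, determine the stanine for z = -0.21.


Stanine boundaries: [-1.75, -1.25, -0.75, -0.25, 0.25, 0.75, 1.25, 1.75]
z = -0.21
Check each boundary:
  z >= -1.75 -> could be stanine 2
  z >= -1.25 -> could be stanine 3
  z >= -0.75 -> could be stanine 4
  z >= -0.25 -> could be stanine 5
  z < 0.25
  z < 0.75
  z < 1.25
  z < 1.75
Highest qualifying boundary gives stanine = 5

5


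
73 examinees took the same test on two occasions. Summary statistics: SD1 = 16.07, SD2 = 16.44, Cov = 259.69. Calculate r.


r = cov(X,Y) / (SD_X * SD_Y)
r = 259.69 / (16.07 * 16.44)
r = 259.69 / 264.1908
r = 0.983

0.983


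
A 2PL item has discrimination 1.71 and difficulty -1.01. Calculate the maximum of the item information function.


For 2PL, max info at theta = b = -1.01
I_max = a^2 / 4 = 1.71^2 / 4
= 2.9241 / 4
I_max = 0.731

0.731


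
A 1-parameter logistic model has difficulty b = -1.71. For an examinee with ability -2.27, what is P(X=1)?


theta - b = -2.27 - -1.71 = -0.56
exp(-(theta - b)) = exp(0.56) = 1.7507
P = 1 / (1 + 1.7507)
P = 0.3635

0.3635


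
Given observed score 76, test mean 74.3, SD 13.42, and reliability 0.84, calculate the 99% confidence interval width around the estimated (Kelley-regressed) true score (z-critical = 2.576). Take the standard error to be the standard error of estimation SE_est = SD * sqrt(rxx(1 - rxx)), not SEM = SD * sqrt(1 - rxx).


True score estimate = 0.84*76 + 0.16*74.3 = 75.728
SE_est = SD * sqrt(rxx * (1 - rxx)) = 13.42 * sqrt(0.84 * 0.16) = 13.42 * sqrt(0.1344) = 4.919853
CI = T_est +/- z * SE_est, so width = 2 * z * SE_est = 2 * 2.576 * 4.919853
Width = 25.3471

25.3471


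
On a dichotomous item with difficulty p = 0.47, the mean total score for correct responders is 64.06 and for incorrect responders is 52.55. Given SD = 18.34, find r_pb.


q = 1 - p = 0.53
rpb = ((M1 - M0) / SD) * sqrt(p * q)
rpb = ((64.06 - 52.55) / 18.34) * sqrt(0.47 * 0.53)
rpb = 0.3132

0.3132


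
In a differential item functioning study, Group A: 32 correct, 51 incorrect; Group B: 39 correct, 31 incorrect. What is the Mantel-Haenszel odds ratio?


Odds_A = 32/51 = 0.6275
Odds_B = 39/31 = 1.2581
OR = Odds_A / Odds_B = 0.6275 / 1.2581
Exactly, OR = (32 * 31) / (51 * 39) = 992 / 1989
OR = 0.4987

0.4987


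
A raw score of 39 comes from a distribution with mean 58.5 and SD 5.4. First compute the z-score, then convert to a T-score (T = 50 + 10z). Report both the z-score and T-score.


z = (X - mean) / SD = (39 - 58.5) / 5.4
z = -19.5 / 5.4
z = -3.6111
T-score = T = 50 + 10z
Carry z at full precision (z = -19.5 / 5.4) into the conversion:
T-score = 50 + 10 * (-19.5 / 5.4) = 50 + -195 / 5.4
T-score = 50 + -36.1111
T-score = 13.8889

13.8889


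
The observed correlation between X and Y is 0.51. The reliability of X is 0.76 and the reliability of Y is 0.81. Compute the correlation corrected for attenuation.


r_corrected = rxy / sqrt(rxx * ryy)
= 0.51 / sqrt(0.76 * 0.81)
= 0.51 / sqrt(0.6156)
= 0.51 / 0.784602
r_corrected = 0.65

0.65


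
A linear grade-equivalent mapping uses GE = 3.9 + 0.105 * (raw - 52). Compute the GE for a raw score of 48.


raw - median = 48 - 52 = -4
slope * diff = 0.105 * -4 = -0.42
GE = 3.9 + -0.42
GE = 3.48

3.48


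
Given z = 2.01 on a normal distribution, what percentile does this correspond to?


CDF(z) = 0.5 * (1 + erf(z/sqrt(2)))
erf(1.4213) = 0.9556
CDF = 0.9778
Percentile rank = 0.9778 * 100 = 97.78

97.78


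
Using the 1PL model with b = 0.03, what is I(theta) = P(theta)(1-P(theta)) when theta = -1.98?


P = 1/(1+exp(-(-1.98-0.03))) = 0.1182
I = P*(1-P) = 0.1182 * 0.8818
I = 0.1042

0.1042


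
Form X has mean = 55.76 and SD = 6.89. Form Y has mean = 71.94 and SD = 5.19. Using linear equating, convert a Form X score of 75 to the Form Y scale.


slope = SD_Y / SD_X = 5.19 / 6.89 ~ 0.7533
intercept = mean_Y - slope * mean_X = 71.94 - (5.19 / 6.89) * 55.76 ~ 29.9379
Y = slope * X + intercept. To avoid rounding drift from the rounded slope/intercept, evaluate the equivalent form Y = mean_Y + SD_Y * (X - mean_X) / SD_X at full precision:
Y = 71.94 + 5.19 * (75 - 55.76) / 6.89
Y = 71.94 + 5.19 * 19.24 / 6.89
Y = 71.94 + 99.8556 / 6.89
Y = 71.94 + 14.4928
Y = 86.4328

86.4328


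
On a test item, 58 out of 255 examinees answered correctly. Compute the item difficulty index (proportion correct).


Item difficulty p = number correct / total examinees
p = 58 / 255
p = 0.2275

0.2275


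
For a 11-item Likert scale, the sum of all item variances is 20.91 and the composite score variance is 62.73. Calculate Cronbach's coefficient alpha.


alpha = (k/(k-1)) * (1 - sum(si^2)/s_total^2)
= (11/10) * (1 - 20.91/62.73)
alpha = 0.7333

0.7333


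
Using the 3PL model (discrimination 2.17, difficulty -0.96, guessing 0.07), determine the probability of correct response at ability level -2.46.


logit = 2.17*(-2.46 - -0.96) = -3.255
P* = 1/(1 + exp(--3.255)) = 0.0371
P = 0.07 + (1 - 0.07) * 0.0371
P = 0.1045

0.1045


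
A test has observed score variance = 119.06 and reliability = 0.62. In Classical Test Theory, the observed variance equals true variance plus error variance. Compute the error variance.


var_true = rxx * var_obs = 0.62 * 119.06 = 73.8172
var_error = var_obs - var_true
var_error = 119.06 - 73.8172
var_error = 45.2428

45.2428


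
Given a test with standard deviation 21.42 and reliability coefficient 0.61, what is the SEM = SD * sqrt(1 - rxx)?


SEM = SD * sqrt(1 - rxx)
SEM = 21.42 * sqrt(1 - 0.61)
SEM = 21.42 * sqrt(0.39) = 21.42 * 0.6245
SEM = 13.3768

13.3768


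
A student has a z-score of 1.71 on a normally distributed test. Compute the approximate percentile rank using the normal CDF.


CDF(z) = 0.5 * (1 + erf(z/sqrt(2)))
erf(1.2092) = 0.9127
CDF = 0.9564
Percentile rank = 0.9564 * 100 = 95.64

95.64


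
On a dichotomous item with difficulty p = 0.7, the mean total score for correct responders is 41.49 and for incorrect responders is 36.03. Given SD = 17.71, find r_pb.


q = 1 - p = 0.3
rpb = ((M1 - M0) / SD) * sqrt(p * q)
rpb = ((41.49 - 36.03) / 17.71) * sqrt(0.7 * 0.3)
rpb = 0.1413

0.1413


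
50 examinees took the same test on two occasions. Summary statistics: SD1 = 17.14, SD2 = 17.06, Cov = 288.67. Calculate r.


r = cov(X,Y) / (SD_X * SD_Y)
r = 288.67 / (17.14 * 17.06)
r = 288.67 / 292.4084
r = 0.9872

0.9872


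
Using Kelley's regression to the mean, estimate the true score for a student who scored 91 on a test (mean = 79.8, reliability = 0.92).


T_est = rxx * X + (1 - rxx) * mean
T_est = 0.92 * 91 + 0.08 * 79.8
T_est = 83.72 + 6.384
T_est = 90.104

90.104


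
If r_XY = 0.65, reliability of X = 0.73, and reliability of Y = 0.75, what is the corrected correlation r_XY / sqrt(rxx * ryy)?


r_corrected = rxy / sqrt(rxx * ryy)
= 0.65 / sqrt(0.73 * 0.75)
= 0.65 / sqrt(0.5475)
= 0.65 / 0.739932
r_corrected = 0.8785

0.8785


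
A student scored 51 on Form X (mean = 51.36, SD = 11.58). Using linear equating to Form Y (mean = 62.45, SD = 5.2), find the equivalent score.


slope = SD_Y / SD_X = 5.2 / 11.58 ~ 0.4491
intercept = mean_Y - slope * mean_X = 62.45 - (5.2 / 11.58) * 51.36 ~ 39.3868
Y = slope * X + intercept. To avoid rounding drift from the rounded slope/intercept, evaluate the equivalent form Y = mean_Y + SD_Y * (X - mean_X) / SD_X at full precision:
Y = 62.45 + 5.2 * (51 - 51.36) / 11.58
Y = 62.45 - 5.2 * 0.36 / 11.58
Y = 62.45 - 1.872 / 11.58
Y = 62.45 - 0.1617
Y = 62.2883

62.2883


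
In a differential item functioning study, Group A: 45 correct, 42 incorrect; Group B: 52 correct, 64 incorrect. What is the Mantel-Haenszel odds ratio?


Odds_A = 45/42 = 1.0714
Odds_B = 52/64 = 0.8125
OR = Odds_A / Odds_B = 1.0714 / 0.8125
Exactly, OR = (45 * 64) / (42 * 52) = 2880 / 2184
OR = 1.3187

1.3187


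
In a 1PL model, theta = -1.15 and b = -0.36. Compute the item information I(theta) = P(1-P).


P = 1/(1+exp(-(-1.15--0.36))) = 0.3122
I = P*(1-P) = 0.3122 * 0.6878
I = 0.2147

0.2147


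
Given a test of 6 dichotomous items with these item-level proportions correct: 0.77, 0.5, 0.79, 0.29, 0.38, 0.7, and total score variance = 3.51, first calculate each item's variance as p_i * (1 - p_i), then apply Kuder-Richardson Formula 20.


For each item, compute p_i * q_i:
  Item 1: 0.77 * 0.23 = 0.1771
  Item 2: 0.5 * 0.5 = 0.25
  Item 3: 0.79 * 0.21 = 0.1659
  Item 4: 0.29 * 0.71 = 0.2059
  Item 5: 0.38 * 0.62 = 0.2356
  Item 6: 0.7 * 0.3 = 0.21
Sum(p_i * q_i) = 0.1771 + 0.25 + 0.1659 + 0.2059 + 0.2356 + 0.21 = 1.2445
KR-20 = (k/(k-1)) * (1 - Sum(p_i*q_i) / Var_total)
= (6/5) * (1 - 1.2445/3.51)
= 1.2 * 0.6454
KR-20 = 0.7745

0.7745


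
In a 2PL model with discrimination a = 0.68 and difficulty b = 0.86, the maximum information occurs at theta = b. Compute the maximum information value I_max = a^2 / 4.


For 2PL, max info at theta = b = 0.86
I_max = a^2 / 4 = 0.68^2 / 4
= 0.4624 / 4
I_max = 0.1156

0.1156


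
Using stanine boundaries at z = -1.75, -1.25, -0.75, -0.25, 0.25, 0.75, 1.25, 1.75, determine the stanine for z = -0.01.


Stanine boundaries: [-1.75, -1.25, -0.75, -0.25, 0.25, 0.75, 1.25, 1.75]
z = -0.01
Check each boundary:
  z >= -1.75 -> could be stanine 2
  z >= -1.25 -> could be stanine 3
  z >= -0.75 -> could be stanine 4
  z >= -0.25 -> could be stanine 5
  z < 0.25
  z < 0.75
  z < 1.25
  z < 1.75
Highest qualifying boundary gives stanine = 5

5


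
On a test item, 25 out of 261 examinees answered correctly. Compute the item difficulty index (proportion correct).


Item difficulty p = number correct / total examinees
p = 25 / 261
p = 0.0958

0.0958


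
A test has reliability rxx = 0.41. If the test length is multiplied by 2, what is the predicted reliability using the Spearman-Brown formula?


r_new = (n * rxx) / (1 + (n-1) * rxx)
r_new = (2 * 0.41) / (1 + 1 * 0.41)
r_new = 0.82 / 1.41
r_new = 0.5816

0.5816


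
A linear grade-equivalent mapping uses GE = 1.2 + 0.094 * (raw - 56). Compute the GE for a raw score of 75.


raw - median = 75 - 56 = 19
slope * diff = 0.094 * 19 = 1.786
GE = 1.2 + 1.786
GE = 2.986

2.986


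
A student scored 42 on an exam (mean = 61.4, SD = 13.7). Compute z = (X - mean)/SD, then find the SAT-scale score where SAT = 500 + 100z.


z = (X - mean) / SD = (42 - 61.4) / 13.7
z = -19.4 / 13.7
z = -1.4161
SAT-scale = SAT = 500 + 100z
Carry z at full precision (z = -19.4 / 13.7) into the conversion:
SAT-scale = 500 + 100 * (-19.4 / 13.7) = 500 + -1940 / 13.7
SAT-scale = 500 + -141.6058
SAT-scale = 358.3942

358.3942


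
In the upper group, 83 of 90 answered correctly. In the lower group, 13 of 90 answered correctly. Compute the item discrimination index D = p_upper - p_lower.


p_upper = 83/90 = 0.9222
p_lower = 13/90 = 0.1444
D = 0.9222 - 0.1444 = 0.7778

0.7778


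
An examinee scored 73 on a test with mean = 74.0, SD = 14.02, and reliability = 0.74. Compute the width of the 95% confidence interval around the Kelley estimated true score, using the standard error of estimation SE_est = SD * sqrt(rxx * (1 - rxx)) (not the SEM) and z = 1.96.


True score estimate = 0.74*73 + 0.26*74.0 = 73.26
SE_est = SD * sqrt(rxx * (1 - rxx)) = 14.02 * sqrt(0.74 * 0.26) = 14.02 * sqrt(0.1924) = 6.149652
CI = T_est +/- z * SE_est, so width = 2 * z * SE_est = 2 * 1.96 * 6.149652
Width = 24.1066

24.1066


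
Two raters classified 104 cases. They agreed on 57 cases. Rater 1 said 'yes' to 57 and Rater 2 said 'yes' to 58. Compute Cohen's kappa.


P_o = 57/104 = 0.548077
P_e = (57*58 + 47*46) / 10816 = 0.505547
kappa = (P_o - P_e) / (1 - P_e)
kappa = (0.548077 - 0.505547) / (1 - 0.505547)
kappa = 0.086

0.086


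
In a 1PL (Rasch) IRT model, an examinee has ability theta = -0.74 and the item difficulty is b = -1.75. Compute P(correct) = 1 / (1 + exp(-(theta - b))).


theta - b = -0.74 - -1.75 = 1.01
exp(-(theta - b)) = exp(-1.01) = 0.3642
P = 1 / (1 + 0.3642)
P = 0.733

0.733


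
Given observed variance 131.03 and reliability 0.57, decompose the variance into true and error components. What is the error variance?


var_true = rxx * var_obs = 0.57 * 131.03 = 74.6871
var_error = var_obs - var_true
var_error = 131.03 - 74.6871
var_error = 56.3429

56.3429


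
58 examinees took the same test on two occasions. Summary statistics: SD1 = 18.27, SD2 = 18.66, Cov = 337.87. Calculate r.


r = cov(X,Y) / (SD_X * SD_Y)
r = 337.87 / (18.27 * 18.66)
r = 337.87 / 340.9182
r = 0.9911

0.9911


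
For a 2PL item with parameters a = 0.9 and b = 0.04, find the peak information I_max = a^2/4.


For 2PL, max info at theta = b = 0.04
I_max = a^2 / 4 = 0.9^2 / 4
= 0.81 / 4
I_max = 0.2025

0.2025


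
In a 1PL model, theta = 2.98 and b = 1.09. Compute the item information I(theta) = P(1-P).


P = 1/(1+exp(-(2.98-1.09))) = 0.8688
I = P*(1-P) = 0.8688 * 0.1312
I = 0.114

0.114


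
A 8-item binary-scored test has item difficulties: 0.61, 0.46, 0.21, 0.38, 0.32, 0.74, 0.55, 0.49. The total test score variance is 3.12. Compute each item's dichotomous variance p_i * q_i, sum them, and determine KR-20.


For each item, compute p_i * q_i:
  Item 1: 0.61 * 0.39 = 0.2379
  Item 2: 0.46 * 0.54 = 0.2484
  Item 3: 0.21 * 0.79 = 0.1659
  Item 4: 0.38 * 0.62 = 0.2356
  Item 5: 0.32 * 0.68 = 0.2176
  Item 6: 0.74 * 0.26 = 0.1924
  Item 7: 0.55 * 0.45 = 0.2475
  Item 8: 0.49 * 0.51 = 0.2499
Sum(p_i * q_i) = 0.2379 + 0.2484 + 0.1659 + 0.2356 + 0.2176 + 0.1924 + 0.2475 + 0.2499 = 1.7952
KR-20 = (k/(k-1)) * (1 - Sum(p_i*q_i) / Var_total)
= (8/7) * (1 - 1.7952/3.12)
= 1.1429 * 0.4246
KR-20 = 0.4853

0.4853
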